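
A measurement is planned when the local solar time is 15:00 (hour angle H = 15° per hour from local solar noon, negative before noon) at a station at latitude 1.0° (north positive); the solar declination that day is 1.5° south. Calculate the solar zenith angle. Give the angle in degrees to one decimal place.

45.1°

Hour angle H = 15° × (15 − 12) = 45.00°.
With φ = 1.0°, δ = -1.5°, H = 45.00°: sin φ sin δ = -0.0005, cos φ cos δ cos H = 0.7068, so cos θ_z = 0.7063.
θ_z = arccos(0.7063) = 45.07°.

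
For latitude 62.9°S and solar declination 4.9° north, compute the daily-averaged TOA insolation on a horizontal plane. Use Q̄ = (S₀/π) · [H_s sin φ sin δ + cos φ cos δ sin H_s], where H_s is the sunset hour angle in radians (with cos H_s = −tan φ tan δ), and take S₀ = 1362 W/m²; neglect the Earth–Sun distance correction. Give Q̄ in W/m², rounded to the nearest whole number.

148 W/m²

The sunset hour angle satisfies cos H_s = −tan φ tan δ = 0.1675, giving H_s = 80.36°. In radians, H_s = 1.4025.
H_s sin φ sin δ = 1.4025 × -0.8902 × 0.0854 = -0.1066.
cos φ cos δ sin H_s = 0.4555 × 0.9963 × 0.9859 = 0.4474.
Q̄ = (1362/π) × (-0.1066 + 0.4474) = 433.54 × 0.3408 = 147.75 W/m².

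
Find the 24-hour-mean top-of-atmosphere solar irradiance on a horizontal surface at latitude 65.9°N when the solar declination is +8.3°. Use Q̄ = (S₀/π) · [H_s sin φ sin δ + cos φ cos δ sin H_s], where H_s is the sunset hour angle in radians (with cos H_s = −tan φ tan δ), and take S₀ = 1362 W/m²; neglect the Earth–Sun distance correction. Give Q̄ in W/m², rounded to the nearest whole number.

274 W/m²

The sunset hour angle satisfies cos H_s = −tan φ tan δ = -0.3261, giving H_s = 109.03°. In radians, H_s = 1.9029.
H_s sin φ sin δ = 1.9029 × 0.9128 × 0.1444 = 0.2508.
cos φ cos δ sin H_s = 0.4083 × 0.9895 × 0.9454 = 0.3820.
Q̄ = (1362/π) × (0.2508 + 0.3820) = 433.54 × 0.6328 = 274.34 W/m².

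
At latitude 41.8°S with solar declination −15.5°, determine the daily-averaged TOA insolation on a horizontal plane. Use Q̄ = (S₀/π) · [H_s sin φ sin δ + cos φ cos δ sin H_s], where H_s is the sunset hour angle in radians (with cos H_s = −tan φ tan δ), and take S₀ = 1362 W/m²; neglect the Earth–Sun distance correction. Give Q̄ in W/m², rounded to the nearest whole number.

−tan φ tan δ = −(-0.8941)(-0.2773) = -0.2479; H_s = arccos(-0.2479) = 104.35°. In radians, H_s = 1.8213.
H_s sin φ sin δ = 1.8213 × -0.6665 × -0.2672 = 0.3244.
cos φ cos δ sin H_s = 0.7455 × 0.9636 × 0.9688 = 0.6960.
Q̄ = (1362/π) × (0.3244 + 0.6960) = 433.54 × 1.0204 = 442.38 W/m².

442 W/m²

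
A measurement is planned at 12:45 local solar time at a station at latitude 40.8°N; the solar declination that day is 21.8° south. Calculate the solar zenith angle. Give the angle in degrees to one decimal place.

Hour angle H = 15° × (12.75 − 12) = 11.25°.
With φ = 40.8°, δ = -21.8°, H = 11.25°: sin φ sin δ = -0.2427, cos φ cos δ cos H = 0.6894, so cos θ_z = 0.4467.
θ_z = arccos(0.4467) = 63.47°.

63.5°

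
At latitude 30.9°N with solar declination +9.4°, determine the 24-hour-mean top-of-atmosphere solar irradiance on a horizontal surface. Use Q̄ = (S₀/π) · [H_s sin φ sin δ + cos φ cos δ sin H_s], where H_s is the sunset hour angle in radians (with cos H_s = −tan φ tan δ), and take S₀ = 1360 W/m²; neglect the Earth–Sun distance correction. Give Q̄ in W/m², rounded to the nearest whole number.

−tan φ tan δ = −(0.5985)(0.1655) = -0.0991; H_s = arccos(-0.0991) = 95.69°. In radians, H_s = 1.6701.
H_s sin φ sin δ = 1.6701 × 0.5135 × 0.1633 = 0.1400.
cos φ cos δ sin H_s = 0.8581 × 0.9866 × 0.9951 = 0.8425.
Q̄ = (1360/π) × (0.1400 + 0.8425) = 432.90 × 0.9825 = 425.32 W/m².

425 W/m²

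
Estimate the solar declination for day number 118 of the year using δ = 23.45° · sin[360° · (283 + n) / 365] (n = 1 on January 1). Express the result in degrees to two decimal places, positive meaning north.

360 × (283 + 118) / 365 = 395.507°; sin(395.507°) = 0.5808.
δ = 23.45 × 0.5808 = 13.620° ≈ +13.62°.

+13.62°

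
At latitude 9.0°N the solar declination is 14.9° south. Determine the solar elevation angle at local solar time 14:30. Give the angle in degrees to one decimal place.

45.8°

Hour angle H = 15° × (14.5 − 12) = 37.50°.
cos θ_z = sin φ sin δ + cos φ cos δ cos H = (0.1564)(-0.2571) + (0.9877)(0.9664)(0.7934) = 0.7171.
θ_z = arccos(0.7171) = 44.18°, so the elevation is 90° − 44.18° = 45.82°.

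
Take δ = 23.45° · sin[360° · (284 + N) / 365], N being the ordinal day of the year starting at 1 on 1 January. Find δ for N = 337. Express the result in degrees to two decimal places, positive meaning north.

360 × (284 + 337) / 365 = 612.493°; sin(612.493°) = -0.9537.
δ = 23.45 × -0.9537 = -22.364° ≈ -22.36°.

-22.36°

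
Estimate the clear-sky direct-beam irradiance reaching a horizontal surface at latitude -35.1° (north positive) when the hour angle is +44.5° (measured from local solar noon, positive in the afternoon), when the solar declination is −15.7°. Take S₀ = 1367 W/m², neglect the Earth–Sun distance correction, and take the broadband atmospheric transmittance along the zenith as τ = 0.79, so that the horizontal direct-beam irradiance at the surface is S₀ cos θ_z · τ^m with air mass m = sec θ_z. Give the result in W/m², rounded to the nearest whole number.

cos θ_z = sin φ sin δ + cos φ cos δ cos H = (-0.5750)(-0.2706) + (0.8181)(0.9627)(0.7133) = 0.7174.
Air mass m = 1/cos θ_z = 1/0.7174 = 1.394; τ^m = 0.79^1.394 = 0.7199.
Surface direct beam = 1367 × 0.7174 × 0.7199 = 706.00 W/m².

706 W/m²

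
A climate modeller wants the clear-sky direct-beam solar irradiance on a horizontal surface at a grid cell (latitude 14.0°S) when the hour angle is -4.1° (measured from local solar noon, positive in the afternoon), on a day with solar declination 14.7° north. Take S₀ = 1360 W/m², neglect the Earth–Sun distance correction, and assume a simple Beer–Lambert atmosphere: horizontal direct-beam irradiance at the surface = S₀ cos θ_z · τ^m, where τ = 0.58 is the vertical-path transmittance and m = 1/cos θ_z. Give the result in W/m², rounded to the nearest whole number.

cos θ_z = sin(-14.0°) sin(14.7°) + cos(-14.0°) cos(14.7°) cos(-4.10°) = -0.0614 + 0.9361 = 0.8747.
Air mass m = 1/cos θ_z = 1/0.8747 = 1.143; τ^m = 0.58^1.143 = 0.5365.
Surface direct beam = 1360 × 0.8747 × 0.5365 = 638.22 W/m².

638 W/m²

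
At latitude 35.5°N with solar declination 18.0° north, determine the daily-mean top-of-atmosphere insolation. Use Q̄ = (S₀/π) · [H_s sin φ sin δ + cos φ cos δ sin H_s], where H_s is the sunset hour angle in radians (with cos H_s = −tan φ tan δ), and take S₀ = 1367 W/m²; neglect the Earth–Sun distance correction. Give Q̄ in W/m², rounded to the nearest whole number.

469 W/m²

−tan φ tan δ = −(0.7133)(0.3249) = -0.2318; H_s = arccos(-0.2318) = 103.40°. In radians, H_s = 1.8047.
H_s sin φ sin δ = 1.8047 × 0.5807 × 0.3090 = 0.3238.
cos φ cos δ sin H_s = 0.8141 × 0.9511 × 0.9728 = 0.7532.
Q̄ = (1367/π) × (0.3238 + 0.7532) = 435.13 × 1.0770 = 468.64 W/m².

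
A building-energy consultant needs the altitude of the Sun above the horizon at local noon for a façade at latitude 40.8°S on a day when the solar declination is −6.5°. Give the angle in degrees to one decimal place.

At local solar noon the hour angle is zero, so the elevation is 90° − |φ − δ| = 90° − |-40.8° − (-6.5°)| = 90° − 34.3° = 55.7°.

55.7°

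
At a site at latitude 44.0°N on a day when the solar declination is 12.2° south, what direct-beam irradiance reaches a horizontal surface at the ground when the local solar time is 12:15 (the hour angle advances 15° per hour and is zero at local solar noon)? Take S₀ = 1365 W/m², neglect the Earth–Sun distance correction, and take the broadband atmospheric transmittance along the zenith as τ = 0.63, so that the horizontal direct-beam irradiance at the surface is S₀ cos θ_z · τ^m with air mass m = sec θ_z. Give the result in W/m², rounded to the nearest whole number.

Hour angle H = 15° × (12.25 − 12) = 3.75°.
cos θ_z = sin(44.0°) sin(-12.2°) + cos(44.0°) cos(-12.2°) cos(3.75°) = -0.1468 + 0.7016 = 0.5548.
Air mass m = 1/cos θ_z = 1/0.5548 = 1.802; τ^m = 0.63^1.802 = 0.4349.
Surface direct beam = 1365 × 0.5548 × 0.4349 = 329.35 W/m².

329 W/m²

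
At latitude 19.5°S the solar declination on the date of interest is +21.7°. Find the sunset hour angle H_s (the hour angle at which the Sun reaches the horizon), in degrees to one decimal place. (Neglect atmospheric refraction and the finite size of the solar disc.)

81.9°

−tan φ tan δ = −(-0.3541)(0.3979) = 0.1409; H_s = arccos(0.1409) = 81.90°.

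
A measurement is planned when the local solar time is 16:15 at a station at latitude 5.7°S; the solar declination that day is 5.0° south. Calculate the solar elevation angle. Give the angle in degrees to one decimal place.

Hour angle H = 15° × (16.25 − 12) = 63.75°.
cos θ_z = sin φ sin δ + cos φ cos δ cos H = (-0.0993)(-0.0872) + (0.9951)(0.9962)(0.4423) = 0.4471.
θ_z = arccos(0.4471) = 63.44°, so the elevation is 90° − 63.44° = 26.56°.

26.6°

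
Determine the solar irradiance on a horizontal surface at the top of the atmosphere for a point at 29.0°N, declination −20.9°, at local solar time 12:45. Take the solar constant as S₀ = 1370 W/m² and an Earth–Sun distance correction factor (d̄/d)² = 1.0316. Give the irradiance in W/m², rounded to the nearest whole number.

Hour angle H = 15° × (12.75 − 12) = 11.25°.
With φ = 29.0°, δ = -20.9°, H = 11.25°: sin φ sin δ = -0.1730, cos φ cos δ cos H = 0.8014, so cos θ_z = 0.6284.
Top-of-atmosphere irradiance = S₀ (d̄/d)² cos θ_z = 1370 × 1.0316 × 0.6284 = 888.11 W/m².

888 W/m²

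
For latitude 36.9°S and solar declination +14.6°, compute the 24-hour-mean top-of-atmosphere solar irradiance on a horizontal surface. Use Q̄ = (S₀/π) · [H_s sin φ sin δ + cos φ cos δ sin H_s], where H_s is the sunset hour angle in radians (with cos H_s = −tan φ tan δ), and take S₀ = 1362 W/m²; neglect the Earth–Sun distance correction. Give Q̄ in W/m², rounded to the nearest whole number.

239 W/m²

−tan φ tan δ = −(-0.7508)(0.2605) = 0.1956; H_s = arccos(0.1956) = 78.72°. In radians, H_s = 1.3739.
H_s sin φ sin δ = 1.3739 × -0.6004 × 0.2521 = -0.2080.
cos φ cos δ sin H_s = 0.7997 × 0.9677 × 0.9807 = 0.7589.
Q̄ = (1362/π) × (-0.2080 + 0.7589) = 433.54 × 0.5509 = 238.84 W/m².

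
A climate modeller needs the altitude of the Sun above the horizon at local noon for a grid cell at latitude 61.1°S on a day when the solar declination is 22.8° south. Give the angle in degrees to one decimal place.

51.7°

At local solar noon the hour angle is zero, so the elevation is 90° − |φ − δ| = 90° − |-61.1° − (-22.8°)| = 90° − 38.3° = 51.7°.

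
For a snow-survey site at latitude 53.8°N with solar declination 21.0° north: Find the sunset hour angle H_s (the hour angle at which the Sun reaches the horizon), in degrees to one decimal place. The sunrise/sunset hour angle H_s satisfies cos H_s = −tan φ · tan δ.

−tan φ tan δ = −(1.3663)(0.3839) = -0.5245; H_s = arccos(-0.5245) = 121.63°.

121.6°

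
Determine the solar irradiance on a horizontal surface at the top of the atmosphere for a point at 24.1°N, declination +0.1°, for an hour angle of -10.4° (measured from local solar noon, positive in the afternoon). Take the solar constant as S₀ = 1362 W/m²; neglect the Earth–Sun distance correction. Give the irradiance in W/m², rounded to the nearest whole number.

1224 W/m²

cos θ_z = sin(24.1°) sin(0.1°) + cos(24.1°) cos(0.1°) cos(-10.40°) = 0.0007 + 0.8978 = 0.8985.
Top-of-atmosphere irradiance = S₀ cos θ_z = 1362 × 0.8985 = 1223.76 W/m².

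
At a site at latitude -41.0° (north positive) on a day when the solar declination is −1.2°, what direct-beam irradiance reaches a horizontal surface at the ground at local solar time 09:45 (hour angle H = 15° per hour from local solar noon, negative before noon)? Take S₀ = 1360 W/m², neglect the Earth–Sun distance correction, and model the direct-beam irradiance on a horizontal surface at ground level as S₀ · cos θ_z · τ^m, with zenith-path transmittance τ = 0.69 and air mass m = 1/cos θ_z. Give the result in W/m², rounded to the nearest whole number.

489 W/m²

Hour angle H = 15° × (9.75 − 12) = -33.75°.
cos θ_z = sin(-41.0°) sin(-1.2°) + cos(-41.0°) cos(-1.2°) cos(-33.75°) = 0.0137 + 0.6274 = 0.6411.
Air mass m = 1/cos θ_z = 1/0.6411 = 1.560; τ^m = 0.69^1.560 = 0.5605.
Surface direct beam = 1360 × 0.6411 × 0.5605 = 488.70 W/m².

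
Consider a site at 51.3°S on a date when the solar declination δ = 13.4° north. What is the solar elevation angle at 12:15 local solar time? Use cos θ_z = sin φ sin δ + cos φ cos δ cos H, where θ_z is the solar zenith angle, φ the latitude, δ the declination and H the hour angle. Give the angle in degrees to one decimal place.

Hour angle H = 15° × (12.25 − 12) = 3.75°.
cos θ_z = sin(-51.3°) sin(13.4°) + cos(-51.3°) cos(13.4°) cos(3.75°) = -0.1809 + 0.6069 = 0.4260.
θ_z = arccos(0.4260) = 64.79°, so the elevation is 90° − 64.79° = 25.21°.

25.2°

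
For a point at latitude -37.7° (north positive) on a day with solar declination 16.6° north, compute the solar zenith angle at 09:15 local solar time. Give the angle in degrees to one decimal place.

Hour angle H = 15° × (9.25 − 12) = -41.25°.
With φ = -37.7°, δ = 16.6°, H = -41.25°: sin φ sin δ = -0.1747, cos φ cos δ cos H = 0.5701, so cos θ_z = 0.3954.
θ_z = arccos(0.3954) = 66.71°.

66.7°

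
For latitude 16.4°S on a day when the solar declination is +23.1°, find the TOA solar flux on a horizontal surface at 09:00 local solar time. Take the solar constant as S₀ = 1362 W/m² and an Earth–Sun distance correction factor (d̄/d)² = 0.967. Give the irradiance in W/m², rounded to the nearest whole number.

Hour angle H = 15° × (9 − 12) = -45.00°.
With φ = -16.4°, δ = 23.1°, H = -45.00°: sin φ sin δ = -0.1108, cos φ cos δ cos H = 0.6239, so cos θ_z = 0.5131.
Top-of-atmosphere irradiance = S₀ (d̄/d)² cos θ_z = 1362 × 0.967 × 0.5131 = 675.78 W/m².

676 W/m²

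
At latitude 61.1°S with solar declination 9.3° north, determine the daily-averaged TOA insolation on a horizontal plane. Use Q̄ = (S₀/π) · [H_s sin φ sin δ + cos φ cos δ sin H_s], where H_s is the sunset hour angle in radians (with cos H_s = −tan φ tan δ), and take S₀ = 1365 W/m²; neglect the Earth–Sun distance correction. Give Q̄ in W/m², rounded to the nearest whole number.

cos H_s = −tan(-61.1°) · tan(9.3°) = 0.2966, so H_s = arccos(0.2966) = 72.75°. In radians, H_s = 1.2697.
H_s sin φ sin δ = 1.2697 × -0.8755 × 0.1616 = -0.1796.
cos φ cos δ sin H_s = 0.4833 × 0.9869 × 0.9550 = 0.4555.
Q̄ = (1365/π) × (-0.1796 + 0.4555) = 434.49 × 0.2759 = 119.88 W/m².

120 W/m²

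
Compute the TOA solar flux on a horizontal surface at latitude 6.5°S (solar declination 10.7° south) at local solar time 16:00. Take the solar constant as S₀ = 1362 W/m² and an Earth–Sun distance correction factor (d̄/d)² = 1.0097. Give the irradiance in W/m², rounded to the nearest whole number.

700 W/m²

Hour angle H = 15° × (16 − 12) = 60.00°.
cos θ_z = sin(-6.5°) sin(-10.7°) + cos(-6.5°) cos(-10.7°) cos(60.00°) = 0.0210 + 0.4881 = 0.5091.
Top-of-atmosphere irradiance = S₀ (d̄/d)² cos θ_z = 1362 × 1.0097 × 0.5091 = 700.12 W/m².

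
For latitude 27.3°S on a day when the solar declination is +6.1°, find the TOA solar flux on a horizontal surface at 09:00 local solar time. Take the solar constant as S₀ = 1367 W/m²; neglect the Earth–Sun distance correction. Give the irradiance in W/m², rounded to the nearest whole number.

787 W/m²

Hour angle H = 15° × (9 − 12) = -45.00°.
cos θ_z = sin φ sin δ + cos φ cos δ cos H = (-0.4586)(0.1063) + (0.8886)(0.9943)(0.7071) = 0.5760.
Top-of-atmosphere irradiance = S₀ cos θ_z = 1367 × 0.5760 = 787.39 W/m².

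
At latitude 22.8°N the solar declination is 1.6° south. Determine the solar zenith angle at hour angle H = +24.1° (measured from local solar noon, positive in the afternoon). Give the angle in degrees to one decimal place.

With φ = 22.8°, δ = -1.6°, H = 24.10°: sin φ sin δ = -0.0108, cos φ cos δ cos H = 0.8412, so cos θ_z = 0.8304.
θ_z = arccos(0.8304) = 33.86°.

33.9°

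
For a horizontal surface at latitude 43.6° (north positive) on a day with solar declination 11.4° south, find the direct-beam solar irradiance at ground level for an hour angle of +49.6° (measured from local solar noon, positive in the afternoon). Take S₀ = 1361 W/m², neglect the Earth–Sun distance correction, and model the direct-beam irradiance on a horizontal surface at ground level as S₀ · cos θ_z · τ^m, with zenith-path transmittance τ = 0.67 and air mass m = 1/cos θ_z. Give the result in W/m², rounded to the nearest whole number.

128 W/m²

With φ = 43.6°, δ = -11.4°, H = 49.60°: sin φ sin δ = -0.1363, cos φ cos δ cos H = 0.4601, so cos θ_z = 0.3238.
Air mass m = 1/cos θ_z = 1/0.3238 = 3.088; τ^m = 0.67^3.088 = 0.2903.
Surface direct beam = 1361 × 0.3238 × 0.2903 = 127.93 W/m².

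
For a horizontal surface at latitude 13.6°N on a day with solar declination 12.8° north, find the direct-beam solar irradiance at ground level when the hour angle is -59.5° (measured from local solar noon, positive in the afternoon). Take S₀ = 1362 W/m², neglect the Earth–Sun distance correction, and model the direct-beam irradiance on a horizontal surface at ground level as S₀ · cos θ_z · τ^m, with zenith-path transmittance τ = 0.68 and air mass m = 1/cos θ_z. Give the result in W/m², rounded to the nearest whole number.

352 W/m²

With φ = 13.6°, δ = 12.8°, H = -59.50°: sin φ sin δ = 0.0521, cos φ cos δ cos H = 0.4810, so cos θ_z = 0.5331.
Air mass m = 1/cos θ_z = 1/0.5331 = 1.876; τ^m = 0.68^1.876 = 0.4851.
Surface direct beam = 1362 × 0.5331 × 0.4851 = 352.22 W/m².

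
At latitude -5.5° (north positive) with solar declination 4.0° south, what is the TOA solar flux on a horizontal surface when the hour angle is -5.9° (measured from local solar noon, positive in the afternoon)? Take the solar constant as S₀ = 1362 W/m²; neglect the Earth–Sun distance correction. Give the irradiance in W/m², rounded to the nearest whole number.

1354 W/m²

cos θ_z = sin φ sin δ + cos φ cos δ cos H = (-0.0958)(-0.0698) + (0.9954)(0.9976)(0.9947) = 0.9944.
Top-of-atmosphere irradiance = S₀ cos θ_z = 1362 × 0.9944 = 1354.37 W/m².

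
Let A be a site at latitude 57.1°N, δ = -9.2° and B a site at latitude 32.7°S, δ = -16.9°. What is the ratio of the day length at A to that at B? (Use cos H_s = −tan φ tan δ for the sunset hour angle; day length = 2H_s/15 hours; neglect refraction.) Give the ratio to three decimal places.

0.746

A: H_s = arccos(−tan 57.1° · tan -9.2°) = 75.50°, so 2H_s/15 = 10.0667 h.
B: H_s = arccos(−tan -32.7° · tan -16.9°) = 101.25°, so 2H_s/15 = 13.5000 h.
Ratio A/B = 10.0667 / 13.5000 = 0.7457.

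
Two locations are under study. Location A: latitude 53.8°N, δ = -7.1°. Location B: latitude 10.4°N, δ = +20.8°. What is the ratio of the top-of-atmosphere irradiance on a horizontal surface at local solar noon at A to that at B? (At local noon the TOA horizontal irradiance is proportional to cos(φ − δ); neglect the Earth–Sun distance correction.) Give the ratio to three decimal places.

A: cos θ_z = cos(53.8° − (-7.1°)) = 0.4863.
B: cos θ_z = cos(10.4° − (20.8°)) = 0.9836.
Ratio A/B = 0.4863 / 0.9836 = 0.4944.

0.494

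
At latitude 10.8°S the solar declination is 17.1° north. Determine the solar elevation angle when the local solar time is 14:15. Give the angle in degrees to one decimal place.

46.5°

Hour angle H = 15° × (14.25 − 12) = 33.75°.
cos θ_z = sin φ sin δ + cos φ cos δ cos H = (-0.1874)(0.2940) + (0.9823)(0.9558)(0.8315) = 0.7256.
θ_z = arccos(0.7256) = 43.48°, so the elevation is 90° − 43.48° = 46.52°.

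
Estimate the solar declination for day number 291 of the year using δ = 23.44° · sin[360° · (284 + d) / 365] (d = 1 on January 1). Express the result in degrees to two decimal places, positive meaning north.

-10.69°

360 × (284 + 291) / 365 = 567.123°; sin(567.123°) = -0.4559.
δ = 23.44 × -0.4559 = -10.686° ≈ -10.69°.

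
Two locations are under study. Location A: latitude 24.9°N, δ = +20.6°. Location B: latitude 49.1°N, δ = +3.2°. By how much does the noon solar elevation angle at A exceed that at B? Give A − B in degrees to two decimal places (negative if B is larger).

A: 90° − |24.9 − (20.6)| = 85.70°.
B: 90° − |49.1 − (3.2)| = 44.10°.
A − B = 85.70 − 44.10 = 41.60°.

+41.60°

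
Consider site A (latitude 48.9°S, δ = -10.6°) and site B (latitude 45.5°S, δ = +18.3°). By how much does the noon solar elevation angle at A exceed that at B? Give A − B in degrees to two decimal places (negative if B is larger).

A: 90° − |-48.9 − (-10.6)| = 51.70°.
B: 90° − |-45.5 − (18.3)| = 26.20°.
A − B = 51.70 − 26.20 = 25.50°.

+25.50°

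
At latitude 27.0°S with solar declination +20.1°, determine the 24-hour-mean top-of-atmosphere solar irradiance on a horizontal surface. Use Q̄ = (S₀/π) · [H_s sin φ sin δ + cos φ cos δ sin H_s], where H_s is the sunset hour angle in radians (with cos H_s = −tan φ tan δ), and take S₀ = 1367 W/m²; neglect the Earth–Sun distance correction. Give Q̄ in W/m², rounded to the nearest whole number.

264 W/m²

The sunset hour angle satisfies cos H_s = −tan φ tan δ = 0.1865, giving H_s = 79.25°. In radians, H_s = 1.3832.
H_s sin φ sin δ = 1.3832 × -0.4540 × 0.3437 = -0.2158.
cos φ cos δ sin H_s = 0.8910 × 0.9391 × 0.9825 = 0.8221.
Q̄ = (1367/π) × (-0.2158 + 0.8221) = 435.13 × 0.6063 = 263.82 W/m².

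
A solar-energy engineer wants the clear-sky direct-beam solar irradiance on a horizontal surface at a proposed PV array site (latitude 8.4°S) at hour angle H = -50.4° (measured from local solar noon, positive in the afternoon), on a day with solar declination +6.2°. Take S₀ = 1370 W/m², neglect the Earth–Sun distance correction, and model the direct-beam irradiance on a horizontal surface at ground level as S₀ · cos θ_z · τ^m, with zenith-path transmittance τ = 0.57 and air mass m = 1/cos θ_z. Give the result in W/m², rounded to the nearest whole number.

cos θ_z = sin(-8.4°) sin(6.2°) + cos(-8.4°) cos(6.2°) cos(-50.40°) = -0.0158 + 0.6269 = 0.6111.
Air mass m = 1/cos θ_z = 1/0.6111 = 1.636; τ^m = 0.57^1.636 = 0.3987.
Surface direct beam = 1370 × 0.6111 × 0.3987 = 333.79 W/m².

334 W/m²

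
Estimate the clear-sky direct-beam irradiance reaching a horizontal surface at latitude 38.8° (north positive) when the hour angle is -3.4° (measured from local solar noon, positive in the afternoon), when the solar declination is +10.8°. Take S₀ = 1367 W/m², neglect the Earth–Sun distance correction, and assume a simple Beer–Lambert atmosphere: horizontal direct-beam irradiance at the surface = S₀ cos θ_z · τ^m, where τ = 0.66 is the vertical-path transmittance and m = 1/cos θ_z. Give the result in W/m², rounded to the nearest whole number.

With φ = 38.8°, δ = 10.8°, H = -3.40°: sin φ sin δ = 0.1174, cos φ cos δ cos H = 0.7642, so cos θ_z = 0.8816.
Air mass m = 1/cos θ_z = 1/0.8816 = 1.134; τ^m = 0.66^1.134 = 0.6243.
Surface direct beam = 1367 × 0.8816 × 0.6243 = 752.37 W/m².

752 W/m²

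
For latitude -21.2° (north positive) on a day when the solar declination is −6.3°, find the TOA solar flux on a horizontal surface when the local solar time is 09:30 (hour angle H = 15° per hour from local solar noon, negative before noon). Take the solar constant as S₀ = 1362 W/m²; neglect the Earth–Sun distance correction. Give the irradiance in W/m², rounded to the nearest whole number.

1055 W/m²

Hour angle H = 15° × (9.5 − 12) = -37.50°.
cos θ_z = sin(-21.2°) sin(-6.3°) + cos(-21.2°) cos(-6.3°) cos(-37.50°) = 0.0397 + 0.7352 = 0.7749.
Top-of-atmosphere irradiance = S₀ cos θ_z = 1362 × 0.7749 = 1055.41 W/m².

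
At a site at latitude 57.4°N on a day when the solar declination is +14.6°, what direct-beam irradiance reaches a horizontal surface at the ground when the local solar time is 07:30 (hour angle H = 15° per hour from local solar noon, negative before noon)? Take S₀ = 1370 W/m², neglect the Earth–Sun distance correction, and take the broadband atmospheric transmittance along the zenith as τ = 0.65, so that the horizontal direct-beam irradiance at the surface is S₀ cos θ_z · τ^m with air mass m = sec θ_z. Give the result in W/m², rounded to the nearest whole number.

Hour angle H = 15° × (7.5 − 12) = -67.50°.
With φ = 57.4°, δ = 14.6°, H = -67.50°: sin φ sin δ = 0.2124, cos φ cos δ cos H = 0.1995, so cos θ_z = 0.4119.
Air mass m = 1/cos θ_z = 1/0.4119 = 2.428; τ^m = 0.65^2.428 = 0.3514.
Surface direct beam = 1370 × 0.4119 × 0.3514 = 198.30 W/m².

198 W/m²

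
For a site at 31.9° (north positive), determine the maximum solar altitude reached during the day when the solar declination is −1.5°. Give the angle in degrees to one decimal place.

At local solar noon the hour angle is zero, so the elevation is 90° − |φ − δ| = 90° − |31.9° − (-1.5°)| = 90° − 33.4° = 56.6°.

56.6°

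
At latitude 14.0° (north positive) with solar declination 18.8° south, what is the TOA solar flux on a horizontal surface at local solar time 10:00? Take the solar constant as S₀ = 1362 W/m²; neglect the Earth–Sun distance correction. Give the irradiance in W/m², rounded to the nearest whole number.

977 W/m²

Hour angle H = 15° × (10 − 12) = -30.00°.
With φ = 14.0°, δ = -18.8°, H = -30.00°: sin φ sin δ = -0.0780, cos φ cos δ cos H = 0.7955, so cos θ_z = 0.7175.
Top-of-atmosphere irradiance = S₀ cos θ_z = 1362 × 0.7175 = 977.24 W/m².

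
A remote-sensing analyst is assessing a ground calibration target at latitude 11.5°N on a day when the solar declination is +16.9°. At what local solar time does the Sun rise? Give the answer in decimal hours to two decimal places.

cos H_s = −tan(11.5°) · tan(16.9°) = -0.0618, so H_s = arccos(-0.0618) = 93.54°.
Sunrise is at 12 − H_s/15 = 12 − 6.236 = 5.764 h local solar time.

5.76 h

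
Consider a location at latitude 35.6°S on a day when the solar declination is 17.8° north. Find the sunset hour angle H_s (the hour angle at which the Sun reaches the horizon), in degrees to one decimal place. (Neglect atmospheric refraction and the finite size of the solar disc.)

76.7°

cos H_s = −tan(-35.6°) · tan(17.8°) = 0.2299, so H_s = arccos(0.2299) = 76.71°.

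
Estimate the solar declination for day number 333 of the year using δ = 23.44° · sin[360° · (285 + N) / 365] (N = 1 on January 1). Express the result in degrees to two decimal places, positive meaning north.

-21.96°

360 × (285 + 333) / 365 = 609.534°; sin(609.534°) = -0.9369.
δ = 23.44 × -0.9369 = -21.961° ≈ -21.96°.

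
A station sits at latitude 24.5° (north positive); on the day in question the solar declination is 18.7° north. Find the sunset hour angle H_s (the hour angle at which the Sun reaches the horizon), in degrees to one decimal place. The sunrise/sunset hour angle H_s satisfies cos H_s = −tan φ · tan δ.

98.9°

cos H_s = −tan(24.5°) · tan(18.7°) = -0.1543, so H_s = arccos(-0.1543) = 98.88°.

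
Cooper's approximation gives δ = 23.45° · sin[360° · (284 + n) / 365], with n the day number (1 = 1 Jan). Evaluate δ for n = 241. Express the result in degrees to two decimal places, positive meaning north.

360 × (284 + 241) / 365 = 517.808°; sin(517.808°) = 0.3777.
δ = 23.45 × 0.3777 = 8.857° ≈ +8.86°.

+8.86°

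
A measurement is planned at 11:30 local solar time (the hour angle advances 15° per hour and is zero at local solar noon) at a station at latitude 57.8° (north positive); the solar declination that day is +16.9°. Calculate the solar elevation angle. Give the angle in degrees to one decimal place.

48.7°

Hour angle H = 15° × (11.5 − 12) = -7.50°.
With φ = 57.8°, δ = 16.9°, H = -7.50°: sin φ sin δ = 0.2460, cos φ cos δ cos H = 0.5055, so cos θ_z = 0.7515.
θ_z = arccos(0.7515) = 41.28°, so the elevation is 90° − 41.28° = 48.72°.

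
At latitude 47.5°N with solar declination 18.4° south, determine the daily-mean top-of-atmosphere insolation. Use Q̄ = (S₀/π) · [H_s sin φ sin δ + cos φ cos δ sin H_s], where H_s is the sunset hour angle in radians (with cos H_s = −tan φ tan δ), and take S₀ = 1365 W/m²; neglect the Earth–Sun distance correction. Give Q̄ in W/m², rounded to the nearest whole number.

138 W/m²

The sunset hour angle satisfies cos H_s = −tan φ tan δ = 0.3630, giving H_s = 68.72°. In radians, H_s = 1.1994.
H_s sin φ sin δ = 1.1994 × 0.7373 × -0.3156 = -0.2791.
cos φ cos δ sin H_s = 0.6756 × 0.9489 × 0.9318 = 0.5974.
Q̄ = (1365/π) × (-0.2791 + 0.5974) = 434.49 × 0.3183 = 138.30 W/m².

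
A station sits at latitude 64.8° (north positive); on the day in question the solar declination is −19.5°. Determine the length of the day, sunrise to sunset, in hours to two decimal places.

5.49 hours

The sunset hour angle satisfies cos H_s = −tan φ tan δ = 0.7525, giving H_s = 41.19°.
Day length = 2 H_s / 15° h⁻¹ = 82.38° / 15 = 5.492 h.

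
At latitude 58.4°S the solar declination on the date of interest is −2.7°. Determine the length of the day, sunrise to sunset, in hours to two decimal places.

cos H_s = −tan(-58.4°) · tan(-2.7°) = -0.0767, so H_s = arccos(-0.0767) = 94.40°.
Day length = 2 H_s / 15° h⁻¹ = 188.80° / 15 = 12.587 h.

12.59 hours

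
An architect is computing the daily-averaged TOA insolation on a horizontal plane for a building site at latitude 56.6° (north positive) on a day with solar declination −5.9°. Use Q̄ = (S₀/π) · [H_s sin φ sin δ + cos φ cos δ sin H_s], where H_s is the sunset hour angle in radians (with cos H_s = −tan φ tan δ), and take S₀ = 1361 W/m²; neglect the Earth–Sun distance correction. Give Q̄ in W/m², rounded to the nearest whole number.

182 W/m²

cos H_s = −tan(56.6°) · tan(-5.9°) = 0.1567, so H_s = arccos(0.1567) = 80.98°. In radians, H_s = 1.4134.
H_s sin φ sin δ = 1.4134 × 0.8348 × -0.1028 = -0.1213.
cos φ cos δ sin H_s = 0.5505 × 0.9947 × 0.9876 = 0.5408.
Q̄ = (1361/π) × (-0.1213 + 0.5408) = 433.22 × 0.4195 = 181.74 W/m².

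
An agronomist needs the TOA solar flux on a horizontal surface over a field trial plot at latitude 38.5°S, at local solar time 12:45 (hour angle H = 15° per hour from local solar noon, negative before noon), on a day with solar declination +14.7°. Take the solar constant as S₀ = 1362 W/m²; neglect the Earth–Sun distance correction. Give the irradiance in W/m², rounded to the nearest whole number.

Hour angle H = 15° × (12.75 − 12) = 11.25°.
cos θ_z = sin(-38.5°) sin(14.7°) + cos(-38.5°) cos(14.7°) cos(11.25°) = -0.1580 + 0.7424 = 0.5844.
Top-of-atmosphere irradiance = S₀ cos θ_z = 1362 × 0.5844 = 795.95 W/m².

796 W/m²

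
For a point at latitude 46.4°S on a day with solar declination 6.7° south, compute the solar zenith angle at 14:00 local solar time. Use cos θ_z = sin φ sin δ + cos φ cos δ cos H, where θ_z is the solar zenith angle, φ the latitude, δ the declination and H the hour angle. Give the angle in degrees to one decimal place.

47.3°

Hour angle H = 15° × (14 − 12) = 30.00°.
With φ = -46.4°, δ = -6.7°, H = 30.00°: sin φ sin δ = 0.0845, cos φ cos δ cos H = 0.5931, so cos θ_z = 0.6776.
θ_z = arccos(0.6776) = 47.34°.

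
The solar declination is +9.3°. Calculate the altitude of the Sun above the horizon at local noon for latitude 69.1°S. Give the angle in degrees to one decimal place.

At local solar noon the hour angle is zero, so the elevation is 90° − |φ − δ| = 90° − |-69.1° − (9.3°)| = 90° − 78.4° = 11.6°.

11.6°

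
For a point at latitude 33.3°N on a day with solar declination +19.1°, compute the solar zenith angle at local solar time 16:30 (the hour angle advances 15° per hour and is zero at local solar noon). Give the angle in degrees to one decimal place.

Hour angle H = 15° × (16.5 − 12) = 67.50°.
cos θ_z = sin φ sin δ + cos φ cos δ cos H = (0.5490)(0.3272) + (0.8358)(0.9449)(0.3827) = 0.4819.
θ_z = arccos(0.4819) = 61.19°.

61.2°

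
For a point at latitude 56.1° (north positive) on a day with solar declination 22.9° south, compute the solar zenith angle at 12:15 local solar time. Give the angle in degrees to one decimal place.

Hour angle H = 15° × (12.25 − 12) = 3.75°.
cos θ_z = sin φ sin δ + cos φ cos δ cos H = (0.8300)(-0.3891) + (0.5577)(0.9212)(0.9979) = 0.1897.
θ_z = arccos(0.1897) = 79.06°.

79.1°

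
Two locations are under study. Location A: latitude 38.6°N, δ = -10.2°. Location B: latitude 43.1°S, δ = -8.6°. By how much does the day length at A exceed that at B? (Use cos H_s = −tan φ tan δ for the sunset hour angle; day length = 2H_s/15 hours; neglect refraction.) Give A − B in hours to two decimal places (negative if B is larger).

-2.19 h

A: H_s = arccos(−tan 38.6° · tan -10.2°) = 81.74°, so 2H_s/15 = 10.8987 h.
B: H_s = arccos(−tan -43.1° · tan -8.6°) = 98.14°, so 2H_s/15 = 13.0853 h.
A − B = 10.8987 − 13.0853 = -2.1866 h.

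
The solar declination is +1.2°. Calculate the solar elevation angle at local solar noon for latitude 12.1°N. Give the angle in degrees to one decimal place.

79.1°

At local solar noon the hour angle is zero, so the elevation is 90° − |φ − δ| = 90° − |12.1° − (1.2°)| = 90° − 10.9° = 79.1°.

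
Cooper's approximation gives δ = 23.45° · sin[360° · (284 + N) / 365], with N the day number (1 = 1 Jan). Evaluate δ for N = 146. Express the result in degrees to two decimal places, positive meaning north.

360 × (284 + 146) / 365 = 424.110°; sin(424.110°) = 0.8996.
δ = 23.45 × 0.8996 = 21.096° ≈ +21.10°.

+21.10°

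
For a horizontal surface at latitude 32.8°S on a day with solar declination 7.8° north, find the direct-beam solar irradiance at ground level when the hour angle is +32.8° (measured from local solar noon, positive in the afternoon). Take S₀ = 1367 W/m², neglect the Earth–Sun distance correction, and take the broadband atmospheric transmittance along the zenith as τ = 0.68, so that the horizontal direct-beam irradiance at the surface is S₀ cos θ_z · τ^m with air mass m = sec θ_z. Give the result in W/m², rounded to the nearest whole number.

463 W/m²

cos θ_z = sin(-32.8°) sin(7.8°) + cos(-32.8°) cos(7.8°) cos(32.80°) = -0.0735 + 0.7000 = 0.6265.
Air mass m = 1/cos θ_z = 1/0.6265 = 1.596; τ^m = 0.68^1.596 = 0.5404.
Surface direct beam = 1367 × 0.6265 × 0.5404 = 462.81 W/m².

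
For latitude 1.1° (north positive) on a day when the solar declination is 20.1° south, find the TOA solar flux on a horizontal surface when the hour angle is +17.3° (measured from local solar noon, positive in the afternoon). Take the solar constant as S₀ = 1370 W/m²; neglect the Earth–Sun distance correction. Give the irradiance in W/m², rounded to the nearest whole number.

With φ = 1.1°, δ = -20.1°, H = 17.30°: sin φ sin δ = -0.0066, cos φ cos δ cos H = 0.8964, so cos θ_z = 0.8898.
Top-of-atmosphere irradiance = S₀ cos θ_z = 1370 × 0.8898 = 1219.03 W/m².

1219 W/m²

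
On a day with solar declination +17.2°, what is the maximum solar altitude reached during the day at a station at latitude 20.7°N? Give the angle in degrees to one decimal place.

86.5°

At local solar noon the hour angle is zero, so the elevation is 90° − |φ − δ| = 90° − |20.7° − (17.2°)| = 90° − 3.5° = 86.5°.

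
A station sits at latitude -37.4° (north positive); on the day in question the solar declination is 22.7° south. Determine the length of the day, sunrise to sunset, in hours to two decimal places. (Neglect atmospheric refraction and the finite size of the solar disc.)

14.49 hours

−tan φ tan δ = −(-0.7646)(-0.4183) = -0.3198; H_s = arccos(-0.3198) = 108.65°.
Day length = 2 H_s / 15° h⁻¹ = 217.30° / 15 = 14.487 h.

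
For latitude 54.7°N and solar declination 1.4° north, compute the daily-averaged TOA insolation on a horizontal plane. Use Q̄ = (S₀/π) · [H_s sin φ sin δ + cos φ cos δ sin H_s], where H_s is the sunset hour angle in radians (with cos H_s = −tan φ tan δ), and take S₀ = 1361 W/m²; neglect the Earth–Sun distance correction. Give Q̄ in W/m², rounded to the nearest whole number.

264 W/m²

The sunset hour angle satisfies cos H_s = −tan φ tan δ = -0.0345, giving H_s = 91.98°. In radians, H_s = 1.6054.
H_s sin φ sin δ = 1.6054 × 0.8161 × 0.0244 = 0.0320.
cos φ cos δ sin H_s = 0.5779 × 0.9997 × 0.9994 = 0.5774.
Q̄ = (1361/π) × (0.0320 + 0.5774) = 433.22 × 0.6094 = 264.00 W/m².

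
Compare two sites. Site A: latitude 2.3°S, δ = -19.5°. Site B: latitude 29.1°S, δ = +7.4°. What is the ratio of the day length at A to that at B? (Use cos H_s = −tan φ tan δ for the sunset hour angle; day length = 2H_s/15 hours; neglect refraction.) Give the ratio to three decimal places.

1.058

A: H_s = arccos(−tan -2.3° · tan -19.5°) = 90.81°, so 2H_s/15 = 12.1080 h.
B: H_s = arccos(−tan -29.1° · tan 7.4°) = 85.85°, so 2H_s/15 = 11.4467 h.
Ratio A/B = 12.1080 / 11.4467 = 1.0578.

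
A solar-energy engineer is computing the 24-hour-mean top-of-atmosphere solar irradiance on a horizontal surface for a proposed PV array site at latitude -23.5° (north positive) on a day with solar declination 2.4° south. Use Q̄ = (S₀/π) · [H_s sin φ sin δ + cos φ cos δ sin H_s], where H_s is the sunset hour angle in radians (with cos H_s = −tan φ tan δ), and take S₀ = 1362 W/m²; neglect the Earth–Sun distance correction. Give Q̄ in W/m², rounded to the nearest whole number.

409 W/m²

−tan φ tan δ = −(-0.4348)(-0.0419) = -0.0182; H_s = arccos(-0.0182) = 91.04°. In radians, H_s = 1.5889.
H_s sin φ sin δ = 1.5889 × -0.3987 × -0.0419 = 0.0265.
cos φ cos δ sin H_s = 0.9171 × 0.9991 × 0.9998 = 0.9161.
Q̄ = (1362/π) × (0.0265 + 0.9161) = 433.54 × 0.9426 = 408.65 W/m².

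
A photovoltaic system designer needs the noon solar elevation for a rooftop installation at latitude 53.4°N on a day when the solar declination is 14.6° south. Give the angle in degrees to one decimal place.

At local solar noon the hour angle is zero, so the elevation is 90° − |φ − δ| = 90° − |53.4° − (-14.6°)| = 90° − 68.0° = 22.0°.

22.0°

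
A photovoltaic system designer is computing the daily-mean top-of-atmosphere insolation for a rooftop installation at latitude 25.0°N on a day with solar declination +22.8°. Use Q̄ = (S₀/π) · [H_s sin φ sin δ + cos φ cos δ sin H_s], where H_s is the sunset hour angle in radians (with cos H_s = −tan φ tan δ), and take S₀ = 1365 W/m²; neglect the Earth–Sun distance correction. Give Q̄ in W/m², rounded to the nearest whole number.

482 W/m²

The sunset hour angle satisfies cos H_s = −tan φ tan δ = -0.1960, giving H_s = 101.30°. In radians, H_s = 1.7680.
H_s sin φ sin δ = 1.7680 × 0.4226 × 0.3875 = 0.2895.
cos φ cos δ sin H_s = 0.9063 × 0.9219 × 0.9806 = 0.8193.
Q̄ = (1365/π) × (0.2895 + 0.8193) = 434.49 × 1.1088 = 481.76 W/m².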